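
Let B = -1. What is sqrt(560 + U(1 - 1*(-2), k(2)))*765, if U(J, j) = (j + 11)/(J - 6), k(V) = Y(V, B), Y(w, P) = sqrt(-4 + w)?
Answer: 255*sqrt(5007 - 3*I*sqrt(2)) ≈ 18044.0 - 7.6447*I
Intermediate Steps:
k(V) = sqrt(-4 + V)
U(J, j) = (11 + j)/(-6 + J)
sqrt(560 + U(1 - 1*(-2), k(2)))*765 = sqrt(560 + (11 + sqrt(-4 + 2))/(-6 + (1 - 1*(-2))))*765 = sqrt(560 + (11 + sqrt(-2))/(-6 + (1 + 2)))*765 = sqrt(560 + (11 + I*sqrt(2))/(-6 + 3))*765 = sqrt(560 + (11 + I*sqrt(2))/(-3))*765 = sqrt(560 - (11 + I*sqrt(2))/3)*765 = sqrt(560 + (-11/3 - I*sqrt(2)/3))*765 = sqrt(1669/3 - I*sqrt(2)/3)*765 = 765*sqrt(1669/3 - I*sqrt(2)/3)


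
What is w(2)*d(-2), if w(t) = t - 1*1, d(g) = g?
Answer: -2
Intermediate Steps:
w(t) = -1 + t (w(t) = t - 1 = -1 + t)
w(2)*d(-2) = (-1 + 2)*(-2) = 1*(-2) = -2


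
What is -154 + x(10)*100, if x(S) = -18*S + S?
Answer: -17154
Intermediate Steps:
x(S) = -17*S
-154 + x(10)*100 = -154 - 17*10*100 = -154 - 170*100 = -154 - 17000 = -17154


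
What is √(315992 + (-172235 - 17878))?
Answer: √125879 ≈ 354.79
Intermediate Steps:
√(315992 + (-172235 - 17878)) = √(315992 - 190113) = √125879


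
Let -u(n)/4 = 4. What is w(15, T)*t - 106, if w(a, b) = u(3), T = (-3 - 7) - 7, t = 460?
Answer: -7466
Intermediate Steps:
u(n) = -16 (u(n) = -4*4 = -16)
T = -17 (T = -10 - 7 = -17)
w(a, b) = -16
w(15, T)*t - 106 = -16*460 - 106 = -7360 - 106 = -7466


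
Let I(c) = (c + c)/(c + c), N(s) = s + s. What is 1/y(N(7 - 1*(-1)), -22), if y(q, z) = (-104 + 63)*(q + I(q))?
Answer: -1/697 ≈ -0.0014347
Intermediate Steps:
N(s) = 2*s
I(c) = 1 (I(c) = (2*c)/((2*c)) = (2*c)*(1/(2*c)) = 1)
y(q, z) = -41 - 41*q (y(q, z) = (-104 + 63)*(q + 1) = -41*(1 + q) = -41 - 41*q)
1/y(N(7 - 1*(-1)), -22) = 1/(-41 - 82*(7 - 1*(-1))) = 1/(-41 - 82*(7 + 1)) = 1/(-41 - 82*8) = 1/(-41 - 41*16) = 1/(-41 - 656) = 1/(-697) = -1/697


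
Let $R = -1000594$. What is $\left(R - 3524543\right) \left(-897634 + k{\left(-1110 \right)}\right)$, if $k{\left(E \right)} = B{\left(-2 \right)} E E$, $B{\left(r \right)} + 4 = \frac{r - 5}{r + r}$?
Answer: $16606614745683$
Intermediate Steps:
$B{\left(r \right)} = -4 + \frac{-5 + r}{2 r}$ ($B{\left(r \right)} = -4 + \frac{r - 5}{r + r} = -4 + \frac{-5 + r}{2 r}$)
$k{\left(E \right)} = - \frac{9 E^{2}}{4}$ ($k{\left(E \right)} = \frac{-5 - -14}{2 \left(-2\right)} E E = \frac{1}{2} \left(- \frac{1}{2}\right) \left(-5 + 14\right) E E = \frac{1}{2} \left(- \frac{1}{2}\right) 9 E E = - \frac{9 E}{4} E = - \frac{9 E^{2}}{4}$)
$\left(R - 3524543\right) \left(-897634 + k{\left(-1110 \right)}\right) = \left(-1000594 - 3524543\right) \left(-897634 - \frac{9 \left(-1110\right)^{2}}{4}\right) = - 4525137 \left(-897634 - 2772225\right) = \left(-4525137\right) \left(-3669859\right) = 16606614745683$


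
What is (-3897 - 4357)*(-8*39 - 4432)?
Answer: 39156976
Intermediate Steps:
(-3897 - 4357)*(-8*39 - 4432) = -8254*(-312 - 4432) = -8254*(-4744) = 39156976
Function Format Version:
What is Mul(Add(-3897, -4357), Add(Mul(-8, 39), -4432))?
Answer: 39156976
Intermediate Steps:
Mul(Add(-3897, -4357), Add(Mul(-8, 39), -4432)) = Mul(-8254, Add(-312, -4432)) = Mul(-8254, -4744) = 39156976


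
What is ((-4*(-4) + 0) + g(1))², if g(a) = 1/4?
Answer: 4225/16 ≈ 264.06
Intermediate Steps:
g(a) = ¼
((-4*(-4) + 0) + g(1))² = ((-4*(-4) + 0) + ¼)² = ((16 + 0) + ¼)² = (16 + ¼)² = (65/4)² = 4225/16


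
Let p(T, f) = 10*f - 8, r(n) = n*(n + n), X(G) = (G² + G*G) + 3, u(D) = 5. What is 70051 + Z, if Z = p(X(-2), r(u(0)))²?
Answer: 312115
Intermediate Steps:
X(G) = 3 + 2*G² (X(G) = (G² + G²) + 3 = 2*G² + 3 = 3 + 2*G²)
r(n) = 2*n² (r(n) = n*(2*n) = 2*n²)
p(T, f) = -8 + 10*f
Z = 242064 (Z = (-8 + 10*(2*5²))² = (-8 + 10*(2*25))² = (-8 + 10*50)² = (-8 + 500)² = 492² = 242064)
70051 + Z = 70051 + 242064 = 312115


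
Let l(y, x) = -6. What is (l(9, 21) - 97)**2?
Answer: 10609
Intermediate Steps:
(l(9, 21) - 97)**2 = (-6 - 97)**2 = (-103)**2 = 10609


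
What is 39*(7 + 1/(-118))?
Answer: 32175/118 ≈ 272.67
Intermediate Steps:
39*(7 + 1/(-118)) = 39*(7 - 1/118) = 39*(825/118) = 32175/118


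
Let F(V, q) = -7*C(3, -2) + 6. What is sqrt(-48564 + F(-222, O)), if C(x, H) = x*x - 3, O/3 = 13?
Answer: 90*I*sqrt(6) ≈ 220.45*I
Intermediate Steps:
O = 39 (O = 3*13 = 39)
C(x, H) = -3 + x**2 (C(x, H) = x**2 - 3 = -3 + x**2)
F(V, q) = -36 (F(V, q) = -7*(-3 + 3**2) + 6 = -7*(-3 + 9) + 6 = -7*6 + 6 = -42 + 6 = -36)
sqrt(-48564 + F(-222, O)) = sqrt(-48564 - 36) = sqrt(-48600) = 90*I*sqrt(6)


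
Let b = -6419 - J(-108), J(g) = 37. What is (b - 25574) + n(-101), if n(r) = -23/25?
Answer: -800773/25 ≈ -32031.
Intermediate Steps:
n(r) = -23/25 (n(r) = -23*1/25 = -23/25)
b = -6456 (b = -6419 - 1*37 = -6419 - 37 = -6456)
(b - 25574) + n(-101) = (-6456 - 25574) - 23/25 = -32030 - 23/25 = -800773/25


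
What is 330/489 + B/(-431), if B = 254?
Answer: 6008/70253 ≈ 0.085519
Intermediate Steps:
330/489 + B/(-431) = 330/489 + 254/(-431) = 330*(1/489) + 254*(-1/431) = 110/163 - 254/431 = 6008/70253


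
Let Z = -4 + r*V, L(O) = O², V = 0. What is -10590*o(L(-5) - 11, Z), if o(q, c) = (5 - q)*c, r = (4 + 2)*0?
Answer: -381240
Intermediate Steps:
r = 0 (r = 6*0 = 0)
Z = -4 (Z = -4 + 0*0 = -4 + 0 = -4)
o(q, c) = c*(5 - q)
-10590*o(L(-5) - 11, Z) = -(-42360)*(5 - ((-5)² - 11)) = -(-42360)*(5 - (25 - 11)) = -(-42360)*(5 - 1*14) = -(-42360)*(5 - 14) = -(-42360)*(-9) = -10590*36 = -381240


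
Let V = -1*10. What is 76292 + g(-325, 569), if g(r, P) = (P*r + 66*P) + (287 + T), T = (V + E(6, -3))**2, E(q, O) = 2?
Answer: -70728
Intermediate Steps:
V = -10
T = 64 (T = (-10 + 2)**2 = (-8)**2 = 64)
g(r, P) = 351 + 66*P + P*r (g(r, P) = (P*r + 66*P) + (287 + 64) = (66*P + P*r) + 351 = 351 + 66*P + P*r)
76292 + g(-325, 569) = 76292 + (351 + 66*569 + 569*(-325)) = 76292 + (351 + 37554 - 184925) = 76292 - 147020 = -70728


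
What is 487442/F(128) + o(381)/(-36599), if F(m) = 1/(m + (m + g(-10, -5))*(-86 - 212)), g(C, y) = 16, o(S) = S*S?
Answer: -763261843551433/36599 ≈ -2.0855e+10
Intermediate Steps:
o(S) = S²
F(m) = 1/(-4768 - 297*m) (F(m) = 1/(m + (m + 16)*(-86 - 212)) = 1/(m + (16 + m)*(-298)) = 1/(m + (-4768 - 298*m)) = 1/(-4768 - 297*m))
487442/F(128) + o(381)/(-36599) = 487442/((-1/(4768 + 297*128))) + 381²/(-36599) = 487442/((-1/(4768 + 38016))) + 145161*(-1/36599) = 487442/((-1/42784)) - 145161/36599 = 487442/((-1*1/42784)) - 145161/36599 = 487442/(-1/42784) - 145161/36599 = 487442*(-42784) - 145161/36599 = -20854718528 - 145161/36599 = -763261843551433/36599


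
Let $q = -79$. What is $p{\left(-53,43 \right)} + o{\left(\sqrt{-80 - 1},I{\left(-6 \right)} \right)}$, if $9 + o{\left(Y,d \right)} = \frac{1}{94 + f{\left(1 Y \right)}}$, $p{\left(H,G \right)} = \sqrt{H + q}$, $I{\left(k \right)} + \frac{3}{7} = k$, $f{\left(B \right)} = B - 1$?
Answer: $- \frac{26159}{2910} - \frac{i}{970} + 2 i \sqrt{33} \approx -8.9893 + 11.488 i$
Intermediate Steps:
$f{\left(B \right)} = -1 + B$ ($f{\left(B \right)} = B - 1 = -1 + B$)
$I{\left(k \right)} = - \frac{3}{7} + k$
$p{\left(H,G \right)} = \sqrt{-79 + H}$ ($p{\left(H,G \right)} = \sqrt{H - 79} = \sqrt{-79 + H}$)
$o{\left(Y,d \right)} = -9 + \frac{1}{93 + Y}$ ($o{\left(Y,d \right)} = -9 + \frac{1}{94 + \left(-1 + 1 Y\right)} = -9 + \frac{1}{94 + \left(-1 + Y\right)} = -9 + \frac{1}{93 + Y}$)
$p{\left(-53,43 \right)} + o{\left(\sqrt{-80 - 1},I{\left(-6 \right)} \right)} = \sqrt{-79 - 53} + \frac{-836 - 9 \sqrt{-80 - 1}}{93 + \sqrt{-80 - 1}} = \sqrt{-132} + \frac{-836 - 9 \sqrt{-81}}{93 + \sqrt{-81}} = 2 i \sqrt{33} + \frac{-836 - 9 \cdot 9 i}{93 + 9 i} = 2 i \sqrt{33} + \frac{93 - 9 i}{8730} \left(-836 - 81 i\right) = 2 i \sqrt{33} + \frac{\left(-836 - 81 i\right) \left(93 - 9 i\right)}{8730}$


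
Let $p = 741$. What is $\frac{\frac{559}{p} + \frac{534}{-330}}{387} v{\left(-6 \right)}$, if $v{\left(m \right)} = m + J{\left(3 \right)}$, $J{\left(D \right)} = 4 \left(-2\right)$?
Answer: $\frac{37912}{1213245} \approx 0.031248$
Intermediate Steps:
$J{\left(D \right)} = -8$
$v{\left(m \right)} = -8 + m$ ($v{\left(m \right)} = m - 8 = -8 + m$)
$\frac{\frac{559}{p} + \frac{534}{-330}}{387} v{\left(-6 \right)} = \frac{\frac{559}{741} + \frac{534}{-330}}{387} \left(-8 - 6\right) = \left(559 \cdot \frac{1}{741} + 534 \left(- \frac{1}{330}\right)\right) \frac{1}{387} \left(-14\right) = \left(\frac{43}{57} - \frac{89}{55}\right) \frac{1}{387} \left(-14\right) = \left(- \frac{2708}{3135}\right) \frac{1}{387} \left(-14\right) = \left(- \frac{2708}{1213245}\right) \left(-14\right) = \frac{37912}{1213245}$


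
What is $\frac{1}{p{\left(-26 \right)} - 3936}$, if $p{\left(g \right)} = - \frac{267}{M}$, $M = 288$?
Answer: $- \frac{96}{377945} \approx -0.00025401$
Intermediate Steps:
$p{\left(g \right)} = - \frac{89}{96}$ ($p{\left(g \right)} = - \frac{267}{288} = \left(-267\right) \frac{1}{288} = - \frac{89}{96}$)
$\frac{1}{p{\left(-26 \right)} - 3936} = \frac{1}{- \frac{89}{96} - 3936} = \frac{1}{- \frac{377945}{96}} = - \frac{96}{377945}$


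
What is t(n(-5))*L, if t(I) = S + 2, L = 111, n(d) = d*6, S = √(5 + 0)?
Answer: 222 + 111*√5 ≈ 470.20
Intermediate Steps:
S = √5 ≈ 2.2361
n(d) = 6*d
t(I) = 2 + √5 (t(I) = √5 + 2 = 2 + √5)
t(n(-5))*L = (2 + √5)*111 = 222 + 111*√5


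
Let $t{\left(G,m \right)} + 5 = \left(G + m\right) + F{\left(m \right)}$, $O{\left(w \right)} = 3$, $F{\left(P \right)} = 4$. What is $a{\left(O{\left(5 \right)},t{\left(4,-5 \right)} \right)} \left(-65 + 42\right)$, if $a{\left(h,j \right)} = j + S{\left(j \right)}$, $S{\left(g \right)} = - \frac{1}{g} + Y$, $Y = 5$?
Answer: $- \frac{161}{2} \approx -80.5$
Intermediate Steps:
$S{\left(g \right)} = 5 - \frac{1}{g}$ ($S{\left(g \right)} = - \frac{1}{g} + 5 = 5 - \frac{1}{g}$)
$t{\left(G,m \right)} = -1 + G + m$ ($t{\left(G,m \right)} = -5 + \left(\left(G + m\right) + 4\right) = -5 + \left(4 + G + m\right) = -1 + G + m$)
$a{\left(h,j \right)} = 5 + j - \frac{1}{j}$ ($a{\left(h,j \right)} = j + \left(5 - \frac{1}{j}\right) = 5 + j - \frac{1}{j}$)
$a{\left(O{\left(5 \right)},t{\left(4,-5 \right)} \right)} \left(-65 + 42\right) = \left(5 - 2 - \frac{1}{-1 + 4 - 5}\right) \left(-65 + 42\right) = \left(5 - 2 - \frac{1}{-2}\right) \left(-23\right) = \left(5 - 2 - - \frac{1}{2}\right) \left(-23\right) = \left(5 - 2 + \frac{1}{2}\right) \left(-23\right) = \frac{7}{2} \left(-23\right) = - \frac{161}{2}$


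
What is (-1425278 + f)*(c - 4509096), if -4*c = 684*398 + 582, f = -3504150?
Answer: 22563468319686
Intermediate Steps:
c = -136407/2 (c = -(684*398 + 582)/4 = -(272232 + 582)/4 = -¼*272814 = -136407/2 ≈ -68204.)
(-1425278 + f)*(c - 4509096) = (-1425278 - 3504150)*(-136407/2 - 4509096) = -4929428*(-9154599/2) = 22563468319686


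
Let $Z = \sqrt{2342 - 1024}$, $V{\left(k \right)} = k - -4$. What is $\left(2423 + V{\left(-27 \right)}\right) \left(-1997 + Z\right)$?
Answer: $-4792800 + 2400 \sqrt{1318} \approx -4.7057 \cdot 10^{6}$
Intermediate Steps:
$V{\left(k \right)} = 4 + k$ ($V{\left(k \right)} = k + 4 = 4 + k$)
$Z = \sqrt{1318} \approx 36.304$
$\left(2423 + V{\left(-27 \right)}\right) \left(-1997 + Z\right) = \left(2423 + \left(4 - 27\right)\right) \left(-1997 + \sqrt{1318}\right) = \left(2423 - 23\right) \left(-1997 + \sqrt{1318}\right) = 2400 \left(-1997 + \sqrt{1318}\right) = -4792800 + 2400 \sqrt{1318}$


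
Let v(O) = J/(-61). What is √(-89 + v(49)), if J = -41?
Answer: 2*I*√82167/61 ≈ 9.3983*I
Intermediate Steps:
v(O) = 41/61 (v(O) = -41/(-61) = -41*(-1/61) = 41/61)
√(-89 + v(49)) = √(-89 + 41/61) = √(-5388/61) = 2*I*√82167/61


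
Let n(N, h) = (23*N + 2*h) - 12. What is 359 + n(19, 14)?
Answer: 812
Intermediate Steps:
n(N, h) = -12 + 2*h + 23*N (n(N, h) = (2*h + 23*N) - 12 = -12 + 2*h + 23*N)
359 + n(19, 14) = 359 + (-12 + 2*14 + 23*19) = 359 + (-12 + 28 + 437) = 359 + 453 = 812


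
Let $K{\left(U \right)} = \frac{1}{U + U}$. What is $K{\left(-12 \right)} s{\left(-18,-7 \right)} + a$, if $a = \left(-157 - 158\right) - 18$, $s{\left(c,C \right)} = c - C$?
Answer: $- \frac{7981}{24} \approx -332.54$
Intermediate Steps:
$a = -333$ ($a = -315 - 18 = -333$)
$K{\left(U \right)} = \frac{1}{2 U}$
$K{\left(-12 \right)} s{\left(-18,-7 \right)} + a = \frac{1}{2 \left(-12\right)} \left(-18 - -7\right) - 333 = \frac{1}{2} \left(- \frac{1}{12}\right) \left(-18 + 7\right) - 333 = \left(- \frac{1}{24}\right) \left(-11\right) - 333 = \frac{11}{24} - 333 = - \frac{7981}{24}$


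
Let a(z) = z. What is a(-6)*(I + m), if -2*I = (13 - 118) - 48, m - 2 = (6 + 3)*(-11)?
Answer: 123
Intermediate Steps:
m = -97 (m = 2 + (6 + 3)*(-11) = 2 + 9*(-11) = 2 - 99 = -97)
I = 153/2 (I = -((13 - 118) - 48)/2 = -(-105 - 48)/2 = -½*(-153) = 153/2 ≈ 76.500)
a(-6)*(I + m) = -6*(153/2 - 97) = -6*(-41/2) = 123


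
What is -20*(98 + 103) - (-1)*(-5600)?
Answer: -9620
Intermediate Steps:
-20*(98 + 103) - (-1)*(-5600) = -20*201 - 1*5600 = -4020 - 5600 = -9620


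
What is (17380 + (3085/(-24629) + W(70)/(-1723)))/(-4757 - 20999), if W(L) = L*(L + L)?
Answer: -737286950805/1092975614852 ≈ -0.67457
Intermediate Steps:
W(L) = 2*L**2 (W(L) = L*(2*L) = 2*L**2)
(17380 + (3085/(-24629) + W(70)/(-1723)))/(-4757 - 20999) = (17380 + (3085/(-24629) + (2*70**2)/(-1723)))/(-4757 - 20999) = (17380 + (3085*(-1/24629) + (2*4900)*(-1/1723)))/(-25756) = (17380 + (-3085/24629 + 9800*(-1/1723)))*(-1/25756) = (17380 + (-3085/24629 - 9800/1723))*(-1/25756) = (17380 - 246679655/42435767)*(-1/25756) = (737286950805/42435767)*(-1/25756) = -737286950805/1092975614852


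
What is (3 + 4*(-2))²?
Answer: 25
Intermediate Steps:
(3 + 4*(-2))² = (3 - 8)² = (-5)² = 25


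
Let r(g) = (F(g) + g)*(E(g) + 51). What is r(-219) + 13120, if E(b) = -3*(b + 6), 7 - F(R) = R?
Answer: 17950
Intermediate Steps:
F(R) = 7 - R
E(b) = -18 - 3*b (E(b) = -3*(6 + b) = -18 - 3*b)
r(g) = 231 - 21*g (r(g) = ((7 - g) + g)*((-18 - 3*g) + 51) = 7*(33 - 3*g) = 231 - 21*g)
r(-219) + 13120 = (231 - 21*(-219)) + 13120 = (231 + 4599) + 13120 = 4830 + 13120 = 17950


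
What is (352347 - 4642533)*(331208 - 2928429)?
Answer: 11142561173106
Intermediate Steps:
(352347 - 4642533)*(331208 - 2928429) = -4290186*(-2597221) = 11142561173106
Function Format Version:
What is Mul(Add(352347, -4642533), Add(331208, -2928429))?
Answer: 11142561173106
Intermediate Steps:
Mul(Add(352347, -4642533), Add(331208, -2928429)) = Mul(-4290186, -2597221) = 11142561173106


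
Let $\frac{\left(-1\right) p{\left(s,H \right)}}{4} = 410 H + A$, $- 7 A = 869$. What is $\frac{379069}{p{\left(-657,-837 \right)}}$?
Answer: $\frac{2653483}{9612236} \approx 0.27605$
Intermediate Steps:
$A = - \frac{869}{7}$ ($A = \left(- \frac{1}{7}\right) 869 = - \frac{869}{7} \approx -124.14$)
$p{\left(s,H \right)} = \frac{3476}{7} - 1640 H$ ($p{\left(s,H \right)} = - 4 \left(410 H - \frac{869}{7}\right) = - 4 \left(- \frac{869}{7} + 410 H\right) = \frac{3476}{7} - 1640 H$)
$\frac{379069}{p{\left(-657,-837 \right)}} = \frac{379069}{\frac{3476}{7} - -1372680} = \frac{379069}{\frac{3476}{7} + 1372680} = \frac{379069}{\frac{9612236}{7}} = 379069 \cdot \frac{7}{9612236} = \frac{2653483}{9612236}$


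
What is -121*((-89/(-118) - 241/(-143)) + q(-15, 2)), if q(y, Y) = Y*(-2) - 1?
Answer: 475255/1534 ≈ 309.81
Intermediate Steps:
q(y, Y) = -1 - 2*Y (q(y, Y) = -2*Y - 1 = -1 - 2*Y)
-121*((-89/(-118) - 241/(-143)) + q(-15, 2)) = -121*((-89/(-118) - 241/(-143)) + (-1 - 2*2)) = -121*((-89*(-1/118) - 241*(-1/143)) + (-1 - 4)) = -121*((89/118 + 241/143) - 5) = -121*(41165/16874 - 5) = -121*(-43205/16874) = 475255/1534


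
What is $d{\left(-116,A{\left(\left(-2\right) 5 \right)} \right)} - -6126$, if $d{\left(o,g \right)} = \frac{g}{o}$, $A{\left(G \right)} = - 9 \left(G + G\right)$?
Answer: $\frac{177609}{29} \approx 6124.4$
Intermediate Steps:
$A{\left(G \right)} = - 18 G$ ($A{\left(G \right)} = - 9 \cdot 2 G = - 18 G$)
$d{\left(-116,A{\left(\left(-2\right) 5 \right)} \right)} - -6126 = \frac{\left(-18\right) \left(\left(-2\right) 5\right)}{-116} - -6126 = \left(-18\right) \left(-10\right) \left(- \frac{1}{116}\right) + 6126 = 180 \left(- \frac{1}{116}\right) + 6126 = - \frac{45}{29} + 6126 = \frac{177609}{29}$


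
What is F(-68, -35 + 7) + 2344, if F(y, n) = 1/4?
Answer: 9377/4 ≈ 2344.3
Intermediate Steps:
F(y, n) = 1/4
F(-68, -35 + 7) + 2344 = 1/4 + 2344 = 9377/4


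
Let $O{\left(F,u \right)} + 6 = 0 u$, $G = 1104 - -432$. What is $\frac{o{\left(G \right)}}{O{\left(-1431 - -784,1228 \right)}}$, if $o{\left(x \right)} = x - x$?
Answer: $0$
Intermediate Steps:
$G = 1536$ ($G = 1104 + 432 = 1536$)
$O{\left(F,u \right)} = -6$ ($O{\left(F,u \right)} = -6 + 0 u = -6 + 0 = -6$)
$o{\left(x \right)} = 0$
$\frac{o{\left(G \right)}}{O{\left(-1431 - -784,1228 \right)}} = \frac{0}{-6} = 0 \left(- \frac{1}{6}\right) = 0$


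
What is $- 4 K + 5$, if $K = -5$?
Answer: $25$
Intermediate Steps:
$- 4 K + 5 = \left(-4\right) \left(-5\right) + 5 = 20 + 5 = 25$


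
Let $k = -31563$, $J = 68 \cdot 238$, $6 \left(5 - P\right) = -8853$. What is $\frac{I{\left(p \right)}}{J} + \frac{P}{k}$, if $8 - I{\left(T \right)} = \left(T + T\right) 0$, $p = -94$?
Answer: $- \frac{94079}{2027046} \approx -0.046412$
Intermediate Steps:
$P = \frac{2961}{2}$ ($P = 5 - - \frac{2951}{2} = 5 + \frac{2951}{2} = \frac{2961}{2} \approx 1480.5$)
$J = 16184$
$I{\left(T \right)} = 8$ ($I{\left(T \right)} = 8 - \left(T + T\right) 0 = 8 - 2 T 0 = 8 - 0 = 8 + 0 = 8$)
$\frac{I{\left(p \right)}}{J} + \frac{P}{k} = \frac{8}{16184} + \frac{2961}{2 \left(-31563\right)} = 8 \cdot \frac{1}{16184} + \frac{2961}{2} \left(- \frac{1}{31563}\right) = \frac{1}{2023} - \frac{47}{1002} = - \frac{94079}{2027046}$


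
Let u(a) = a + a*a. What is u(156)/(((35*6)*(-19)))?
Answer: -4082/665 ≈ -6.1383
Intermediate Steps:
u(a) = a + a²
u(156)/(((35*6)*(-19))) = (156*(1 + 156))/(((35*6)*(-19))) = (156*157)/((210*(-19))) = 24492/(-3990) = 24492*(-1/3990) = -4082/665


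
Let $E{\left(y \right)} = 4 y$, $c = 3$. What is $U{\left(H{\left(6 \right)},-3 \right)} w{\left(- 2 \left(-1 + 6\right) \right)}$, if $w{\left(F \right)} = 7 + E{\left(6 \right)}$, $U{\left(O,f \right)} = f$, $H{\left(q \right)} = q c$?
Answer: $-93$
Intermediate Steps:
$H{\left(q \right)} = 3 q$ ($H{\left(q \right)} = q 3 = 3 q$)
$w{\left(F \right)} = 31$ ($w{\left(F \right)} = 7 + 4 \cdot 6 = 7 + 24 = 31$)
$U{\left(H{\left(6 \right)},-3 \right)} w{\left(- 2 \left(-1 + 6\right) \right)} = \left(-3\right) 31 = -93$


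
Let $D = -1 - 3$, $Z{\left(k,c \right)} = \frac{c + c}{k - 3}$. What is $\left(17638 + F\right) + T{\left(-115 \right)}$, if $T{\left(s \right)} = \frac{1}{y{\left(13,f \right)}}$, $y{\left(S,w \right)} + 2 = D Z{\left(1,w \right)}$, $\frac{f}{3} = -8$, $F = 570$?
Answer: $\frac{1784383}{98} \approx 18208.0$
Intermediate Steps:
$f = -24$ ($f = 3 \left(-8\right) = -24$)
$Z{\left(k,c \right)} = \frac{2 c}{-3 + k}$
$D = -4$ ($D = -1 - 3 = -4$)
$y{\left(S,w \right)} = -2 + 4 w$ ($y{\left(S,w \right)} = -2 - 4 \frac{2 w}{-3 + 1} = -2 - 4 \frac{2 w}{-2} = -2 - 4 \cdot 2 w \left(- \frac{1}{2}\right) = -2 - 4 \left(- w\right) = -2 + 4 w$)
$T{\left(s \right)} = - \frac{1}{98}$ ($T{\left(s \right)} = \frac{1}{-2 + 4 \left(-24\right)} = \frac{1}{-2 - 96} = \frac{1}{-98} = - \frac{1}{98}$)
$\left(17638 + F\right) + T{\left(-115 \right)} = \left(17638 + 570\right) - \frac{1}{98} = 18208 - \frac{1}{98} = \frac{1784383}{98}$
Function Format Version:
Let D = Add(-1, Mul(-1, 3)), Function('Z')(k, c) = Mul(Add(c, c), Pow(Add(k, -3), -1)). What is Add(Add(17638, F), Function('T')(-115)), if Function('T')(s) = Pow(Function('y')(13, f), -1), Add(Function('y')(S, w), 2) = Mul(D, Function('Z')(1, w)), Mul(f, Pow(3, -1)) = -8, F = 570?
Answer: Rational(1784383, 98) ≈ 18208.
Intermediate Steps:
f = -24 (f = Mul(3, -8) = -24)
Function('Z')(k, c) = Mul(2, c, Pow(Add(-3, k), -1)) (Function('Z')(k, c) = Mul(Mul(2, c), Pow(Add(-3, k), -1)) = Mul(2, c, Pow(Add(-3, k), -1)))
D = -4 (D = Add(-1, -3) = -4)
Function('y')(S, w) = Add(-2, Mul(4, w)) (Function('y')(S, w) = Add(-2, Mul(-4, Mul(2, w, Pow(Add(-3, 1), -1)))) = Add(-2, Mul(-4, Mul(2, w, Pow(-2, -1)))) = Add(-2, Mul(-4, Mul(2, w, Rational(-1, 2)))) = Add(-2, Mul(-4, Mul(-1, w))) = Add(-2, Mul(4, w)))
Function('T')(s) = Rational(-1, 98) (Function('T')(s) = Pow(Add(-2, Mul(4, -24)), -1) = Pow(Add(-2, -96), -1) = Pow(-98, -1) = Rational(-1, 98))
Add(Add(17638, F), Function('T')(-115)) = Add(Add(17638, 570), Rational(-1, 98)) = Add(18208, Rational(-1, 98)) = Rational(1784383, 98)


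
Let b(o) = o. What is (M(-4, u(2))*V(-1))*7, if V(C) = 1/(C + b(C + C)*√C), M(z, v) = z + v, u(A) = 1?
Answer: 21/5 - 42*I/5 ≈ 4.2 - 8.4*I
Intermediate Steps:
M(z, v) = v + z
V(C) = 1/(C + 2*C^(3/2)) (V(C) = 1/(C + (C + C)*√C) = 1/(C + (2*C)*√C) = 1/(C + 2*C^(3/2)))
(M(-4, u(2))*V(-1))*7 = ((1 - 4)/(-1 + 2*(-1)^(3/2)))*7 = -3/(-1 + 2*(-I))*7 = -3*(-1 + 2*I)/5*7 = -21*(-1 + 2*I)/5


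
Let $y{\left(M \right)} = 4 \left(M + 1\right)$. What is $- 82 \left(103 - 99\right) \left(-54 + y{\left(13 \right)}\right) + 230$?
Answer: $-426$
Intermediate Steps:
$y{\left(M \right)} = 4 + 4 M$ ($y{\left(M \right)} = 4 \left(1 + M\right) = 4 + 4 M$)
$- 82 \left(103 - 99\right) \left(-54 + y{\left(13 \right)}\right) + 230 = - 82 \left(103 - 99\right) \left(-54 + \left(4 + 4 \cdot 13\right)\right) + 230 = - 82 \cdot 4 \left(-54 + \left(4 + 52\right)\right) + 230 = - 82 \cdot 4 \left(-54 + 56\right) + 230 = - 82 \cdot 4 \cdot 2 + 230 = \left(-82\right) 8 + 230 = -656 + 230 = -426$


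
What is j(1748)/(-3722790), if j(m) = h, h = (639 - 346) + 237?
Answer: -53/372279 ≈ -0.00014237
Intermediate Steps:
h = 530 (h = 293 + 237 = 530)
j(m) = 530
j(1748)/(-3722790) = 530/(-3722790) = 530*(-1/3722790) = -53/372279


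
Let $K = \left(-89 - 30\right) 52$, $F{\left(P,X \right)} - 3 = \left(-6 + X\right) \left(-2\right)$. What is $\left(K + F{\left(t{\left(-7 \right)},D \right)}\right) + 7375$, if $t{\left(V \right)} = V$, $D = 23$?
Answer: $1156$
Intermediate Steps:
$F{\left(P,X \right)} = 15 - 2 X$ ($F{\left(P,X \right)} = 3 + \left(-6 + X\right) \left(-2\right) = 3 - \left(-12 + 2 X\right) = 15 - 2 X$)
$K = -6188$ ($K = \left(-119\right) 52 = -6188$)
$\left(K + F{\left(t{\left(-7 \right)},D \right)}\right) + 7375 = \left(-6188 + \left(15 - 46\right)\right) + 7375 = \left(-6188 - 31\right) + 7375 = -6219 + 7375 = 1156$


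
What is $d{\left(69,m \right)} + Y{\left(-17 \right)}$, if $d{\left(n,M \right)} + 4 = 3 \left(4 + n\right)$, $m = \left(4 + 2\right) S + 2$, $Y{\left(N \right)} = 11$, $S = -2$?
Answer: $226$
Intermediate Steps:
$m = -10$ ($m = \left(4 + 2\right) \left(-2\right) + 2 = 6 \left(-2\right) + 2 = -12 + 2 = -10$)
$d{\left(n,M \right)} = 8 + 3 n$ ($d{\left(n,M \right)} = -4 + 3 \left(4 + n\right) = -4 + \left(12 + 3 n\right) = 8 + 3 n$)
$d{\left(69,m \right)} + Y{\left(-17 \right)} = \left(8 + 3 \cdot 69\right) + 11 = \left(8 + 207\right) + 11 = 215 + 11 = 226$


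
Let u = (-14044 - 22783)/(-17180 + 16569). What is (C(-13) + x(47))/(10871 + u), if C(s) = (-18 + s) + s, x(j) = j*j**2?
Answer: 7045441/742112 ≈ 9.4938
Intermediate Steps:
x(j) = j**3
C(s) = -18 + 2*s
u = 36827/611 (u = -36827/(-611) = -36827*(-1/611) = 36827/611 ≈ 60.273)
(C(-13) + x(47))/(10871 + u) = ((-18 + 2*(-13)) + 47**3)/(10871 + 36827/611) = ((-18 - 26) + 103823)/(6679008/611) = (-44 + 103823)*(611/6679008) = 103779*(611/6679008) = 7045441/742112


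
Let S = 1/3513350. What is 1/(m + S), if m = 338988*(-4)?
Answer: -3513350/4763933959199 ≈ -7.3749e-7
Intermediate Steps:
S = 1/3513350 ≈ 2.8463e-7
m = -1355952
1/(m + S) = 1/(-1355952 + 1/3513350) = 1/(-4763933959199/3513350) = -3513350/4763933959199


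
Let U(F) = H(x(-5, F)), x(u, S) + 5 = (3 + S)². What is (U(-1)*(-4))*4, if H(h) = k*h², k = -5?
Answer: 80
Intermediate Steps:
x(u, S) = -5 + (3 + S)²
H(h) = -5*h²
U(F) = -5*(-5 + (3 + F)²)²
(U(-1)*(-4))*4 = (-5*(-5 + (3 - 1)²)²*(-4))*4 = (-5*(-5 + 2²)²*(-4))*4 = (-5*(-5 + 4)²*(-4))*4 = (-5*(-1)²*(-4))*4 = (-5*1*(-4))*4 = -5*(-4)*4 = 20*4 = 80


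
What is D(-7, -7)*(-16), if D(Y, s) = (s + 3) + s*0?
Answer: 64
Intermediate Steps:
D(Y, s) = 3 + s (D(Y, s) = (3 + s) + 0 = 3 + s)
D(-7, -7)*(-16) = (3 - 7)*(-16) = -4*(-16) = 64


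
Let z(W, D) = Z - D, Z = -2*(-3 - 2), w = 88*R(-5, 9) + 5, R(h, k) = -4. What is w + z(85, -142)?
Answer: -195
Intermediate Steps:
w = -347 (w = 88*(-4) + 5 = -352 + 5 = -347)
Z = 10 (Z = -2*(-5) = 10)
z(W, D) = 10 - D
w + z(85, -142) = -347 + (10 - 1*(-142)) = -347 + (10 + 142) = -347 + 152 = -195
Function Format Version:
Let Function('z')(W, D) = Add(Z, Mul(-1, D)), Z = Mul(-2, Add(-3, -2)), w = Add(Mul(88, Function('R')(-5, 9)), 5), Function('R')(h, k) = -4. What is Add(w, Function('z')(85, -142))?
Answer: -195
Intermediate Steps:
w = -347 (w = Add(Mul(88, -4), 5) = Add(-352, 5) = -347)
Z = 10 (Z = Mul(-2, -5) = 10)
Function('z')(W, D) = Add(10, Mul(-1, D))
Add(w, Function('z')(85, -142)) = Add(-347, Add(10, Mul(-1, -142))) = Add(-347, Add(10, 142)) = Add(-347, 152) = -195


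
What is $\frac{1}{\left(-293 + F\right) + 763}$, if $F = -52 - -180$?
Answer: $\frac{1}{598} \approx 0.0016722$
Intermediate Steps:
$F = 128$ ($F = -52 + 180 = 128$)
$\frac{1}{\left(-293 + F\right) + 763} = \frac{1}{\left(-293 + 128\right) + 763} = \frac{1}{-165 + 763} = \frac{1}{598}$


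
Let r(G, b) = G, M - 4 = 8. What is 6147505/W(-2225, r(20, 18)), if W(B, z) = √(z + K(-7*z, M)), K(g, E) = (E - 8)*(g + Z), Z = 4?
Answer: -6147505*I*√131/262 ≈ -2.6856e+5*I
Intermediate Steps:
M = 12 (M = 4 + 8 = 12)
K(g, E) = (-8 + E)*(4 + g) (K(g, E) = (E - 8)*(g + 4) = (-8 + E)*(4 + g))
W(B, z) = √(16 - 27*z) (W(B, z) = √(z + (-32 - (-56)*z + 4*12 + 12*(-7*z))) = √(z + (-32 + 56*z + 48 - 84*z)) = √(z + (16 - 28*z)) = √(16 - 27*z))
6147505/W(-2225, r(20, 18)) = 6147505/(√(16 - 27*20)) = 6147505/(√(16 - 540)) = 6147505/(√(-524)) = 6147505/((2*I*√131)) = 6147505*(-I*√131/262) = -6147505*I*√131/262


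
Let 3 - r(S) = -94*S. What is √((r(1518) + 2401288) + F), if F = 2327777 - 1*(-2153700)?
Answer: 2*√1756365 ≈ 2650.6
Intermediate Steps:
r(S) = 3 + 94*S (r(S) = 3 - (-94)*S = 3 + 94*S)
F = 4481477 (F = 2327777 + 2153700 = 4481477)
√((r(1518) + 2401288) + F) = √(((3 + 94*1518) + 2401288) + 4481477) = √(((3 + 142692) + 2401288) + 4481477) = √((142695 + 2401288) + 4481477) = √(2543983 + 4481477) = √7025460 = 2*√1756365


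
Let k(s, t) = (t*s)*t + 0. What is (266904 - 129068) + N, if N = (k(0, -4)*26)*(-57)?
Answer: 137836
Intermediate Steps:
k(s, t) = s*t² (k(s, t) = (s*t)*t + 0 = s*t² + 0 = s*t²)
N = 0 (N = ((0*(-4)²)*26)*(-57) = ((0*16)*26)*(-57) = (0*26)*(-57) = 0*(-57) = 0)
(266904 - 129068) + N = (266904 - 129068) + 0 = 137836 + 0 = 137836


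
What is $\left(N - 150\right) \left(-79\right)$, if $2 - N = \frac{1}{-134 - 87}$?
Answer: $\frac{2583853}{221} \approx 11692.0$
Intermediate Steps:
$N = \frac{443}{221}$ ($N = 2 - \frac{1}{-134 - 87} = 2 - \frac{1}{-221} = 2 - - \frac{1}{221} = 2 + \frac{1}{221} = \frac{443}{221} \approx 2.0045$)
$\left(N - 150\right) \left(-79\right) = \left(\frac{443}{221} - 150\right) \left(-79\right) = \left(- \frac{32707}{221}\right) \left(-79\right) = \frac{2583853}{221}$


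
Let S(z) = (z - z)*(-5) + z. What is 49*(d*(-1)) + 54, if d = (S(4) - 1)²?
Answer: -387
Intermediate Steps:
S(z) = z (S(z) = 0*(-5) + z = 0 + z = z)
d = 9 (d = (4 - 1)² = 3² = 9)
49*(d*(-1)) + 54 = 49*(9*(-1)) + 54 = 49*(-9) + 54 = -441 + 54 = -387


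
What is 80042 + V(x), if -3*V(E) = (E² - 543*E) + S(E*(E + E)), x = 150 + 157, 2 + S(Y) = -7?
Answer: 312587/3 ≈ 1.0420e+5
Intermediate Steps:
S(Y) = -9 (S(Y) = -2 - 7 = -9)
x = 307
V(E) = 3 + 181*E - E²/3 (V(E) = -((E² - 543*E) - 9)/3 = -(-9 + E² - 543*E)/3 = 3 + 181*E - E²/3)
80042 + V(x) = 80042 + (3 + 181*307 - ⅓*307²) = 80042 + (3 + 55567 - ⅓*94249) = 80042 + (3 + 55567 - 94249/3) = 80042 + 72461/3 = 312587/3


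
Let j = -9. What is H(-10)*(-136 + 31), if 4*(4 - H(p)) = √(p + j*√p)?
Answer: -420 + 105*√(-10 - 9*I*√10)/4 ≈ -336.65 - 117.64*I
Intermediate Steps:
H(p) = 4 - √(p - 9*√p)/4
H(-10)*(-136 + 31) = (4 - √(-10 - 9*I*√10)/4)*(-136 + 31) = (4 - √(-10 - 9*I*√10)/4)*(-105) = -420 + 105*√(-10 - 9*I*√10)/4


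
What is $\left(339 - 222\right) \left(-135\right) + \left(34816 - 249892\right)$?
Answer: $-230871$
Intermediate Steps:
$\left(339 - 222\right) \left(-135\right) + \left(34816 - 249892\right) = 117 \left(-135\right) - 215076 = -15795 - 215076 = -230871$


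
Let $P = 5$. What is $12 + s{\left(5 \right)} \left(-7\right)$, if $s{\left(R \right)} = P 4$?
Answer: $-128$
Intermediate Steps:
$s{\left(R \right)} = 20$ ($s{\left(R \right)} = 5 \cdot 4 = 20$)
$12 + s{\left(5 \right)} \left(-7\right) = 12 + 20 \left(-7\right) = 12 - 140 = -128$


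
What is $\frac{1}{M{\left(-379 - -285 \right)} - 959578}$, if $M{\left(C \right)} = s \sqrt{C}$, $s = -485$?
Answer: $\frac{i}{- 959578 i + 485 \sqrt{94}} \approx -1.0421 \cdot 10^{-6} + 5.1066 \cdot 10^{-9} i$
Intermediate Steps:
$M{\left(C \right)} = - 485 \sqrt{C}$
$\frac{1}{M{\left(-379 - -285 \right)} - 959578} = \frac{1}{- 485 \sqrt{-379 - -285} - 959578} = \frac{1}{- 485 \sqrt{-379 + 285} - 959578} = \frac{1}{- 485 \sqrt{-94} - 959578} = \frac{1}{- 485 i \sqrt{94} - 959578} = \frac{1}{-959578 - 485 i \sqrt{94}}$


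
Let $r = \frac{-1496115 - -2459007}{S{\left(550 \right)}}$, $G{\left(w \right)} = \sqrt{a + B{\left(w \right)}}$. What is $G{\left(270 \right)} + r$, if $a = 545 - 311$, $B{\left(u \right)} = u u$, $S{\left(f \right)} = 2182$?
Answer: $\frac{481446}{1091} + 3 \sqrt{8126} \approx 711.72$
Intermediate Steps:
$B{\left(u \right)} = u^{2}$
$a = 234$ ($a = 545 - 311 = 234$)
$G{\left(w \right)} = \sqrt{234 + w^{2}}$
$r = \frac{481446}{1091}$ ($r = \frac{-1496115 - -2459007}{2182} = \left(-1496115 + 2459007\right) \frac{1}{2182} = 962892 \cdot \frac{1}{2182} = \frac{481446}{1091} \approx 441.29$)
$G{\left(270 \right)} + r = \sqrt{234 + 270^{2}} + \frac{481446}{1091} = \sqrt{234 + 72900} + \frac{481446}{1091} = \sqrt{73134} + \frac{481446}{1091} = 3 \sqrt{8126} + \frac{481446}{1091} = \frac{481446}{1091} + 3 \sqrt{8126}$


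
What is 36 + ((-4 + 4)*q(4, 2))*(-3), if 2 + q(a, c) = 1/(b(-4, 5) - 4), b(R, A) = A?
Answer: 36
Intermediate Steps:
q(a, c) = -1 (q(a, c) = -2 + 1/(5 - 4) = -2 + 1/1 = -2 + 1 = -1)
36 + ((-4 + 4)*q(4, 2))*(-3) = 36 + ((-4 + 4)*(-1))*(-3) = 36 + (0*(-1))*(-3) = 36 + 0*(-3) = 36 + 0 = 36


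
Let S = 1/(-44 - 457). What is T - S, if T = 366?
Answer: 183367/501 ≈ 366.00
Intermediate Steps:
S = -1/501 (S = 1/(-501) = -1/501 ≈ -0.0019960)
T - S = 366 - 1*(-1/501) = 366 + 1/501 = 183367/501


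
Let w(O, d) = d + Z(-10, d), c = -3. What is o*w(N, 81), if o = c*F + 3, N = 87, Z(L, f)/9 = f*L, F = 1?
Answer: 0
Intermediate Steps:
Z(L, f) = 9*L*f (Z(L, f) = 9*(f*L) = 9*(L*f) = 9*L*f)
w(O, d) = -89*d (w(O, d) = d + 9*(-10)*d = d - 90*d = -89*d)
o = 0 (o = -3*1 + 3 = -3 + 3 = 0)
o*w(N, 81) = 0*(-89*81) = 0*(-7209) = 0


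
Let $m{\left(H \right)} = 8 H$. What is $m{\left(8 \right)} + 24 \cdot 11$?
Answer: $328$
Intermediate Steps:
$m{\left(8 \right)} + 24 \cdot 11 = 8 \cdot 8 + 24 \cdot 11 = 64 + 264 = 328$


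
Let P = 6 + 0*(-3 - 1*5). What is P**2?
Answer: 36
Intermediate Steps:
P = 6 (P = 6 + 0*(-3 - 5) = 6 + 0*(-8) = 6 + 0 = 6)
P**2 = 6**2 = 36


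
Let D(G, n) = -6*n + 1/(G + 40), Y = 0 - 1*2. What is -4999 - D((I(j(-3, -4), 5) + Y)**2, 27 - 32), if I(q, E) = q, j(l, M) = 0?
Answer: -221277/44 ≈ -5029.0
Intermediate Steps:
Y = -2 (Y = 0 - 2 = -2)
D(G, n) = 1/(40 + G) - 6*n (D(G, n) = -6*n + 1/(40 + G) = 1/(40 + G) - 6*n)
-4999 - D((I(j(-3, -4), 5) + Y)**2, 27 - 32) = -4999 - (1 - 240*(27 - 32) - 6*(0 - 2)**2*(27 - 32))/(40 + (0 - 2)**2) = -4999 - (1 - 240*(-5) - 6*(-2)**2*(-5))/(40 + (-2)**2) = -4999 - (1 + 1200 - 6*4*(-5))/(40 + 4) = -4999 - (1 + 1200 + 120)/44 = -4999 - 1321/44 = -221277/44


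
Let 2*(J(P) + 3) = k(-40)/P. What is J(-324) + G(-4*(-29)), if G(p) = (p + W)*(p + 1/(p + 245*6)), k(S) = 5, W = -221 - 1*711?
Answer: -48642120725/513864 ≈ -94660.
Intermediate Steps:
W = -932 (W = -221 - 711 = -932)
J(P) = -3 + 5/(2*P) (J(P) = -3 + (5/P)/2 = -3 + 5/(2*P))
G(p) = (-932 + p)*(p + 1/(1470 + p)) (G(p) = (p - 932)*(p + 1/(p + 245*6)) = (-932 + p)*(p + 1/(p + 1470)) = (-932 + p)*(p + 1/(1470 + p)))
J(-324) + G(-4*(-29)) = (-3 + (5/2)/(-324)) + (-932 + (-4*(-29))³ - (-5480156)*(-29) + 538*(-4*(-29))²)/(1470 - 4*(-29)) = (-3 + (5/2)*(-1/324)) + (-932 + 116³ - 1370039*116 + 538*116²)/(1470 + 116) = (-3 - 5/648) + (-932 + 1560896 - 158924524 + 538*13456)/1586 = -1949/648 + (-932 + 1560896 - 158924524 + 7239328)/1586 = -1949/648 + (1/1586)*(-150125232) = -1949/648 - 75062616/793 = -48642120725/513864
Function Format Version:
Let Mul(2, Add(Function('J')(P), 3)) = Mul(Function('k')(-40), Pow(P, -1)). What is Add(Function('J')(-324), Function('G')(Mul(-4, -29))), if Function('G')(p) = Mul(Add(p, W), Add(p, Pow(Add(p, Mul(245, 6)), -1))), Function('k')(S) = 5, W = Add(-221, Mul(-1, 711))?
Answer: Rational(-48642120725, 513864) ≈ -94660.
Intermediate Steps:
W = -932 (W = Add(-221, -711) = -932)
Function('J')(P) = Add(-3, Mul(Rational(5, 2), Pow(P, -1))) (Function('J')(P) = Add(-3, Mul(Rational(1, 2), Mul(5, Pow(P, -1)))) = Add(-3, Mul(Rational(5, 2), Pow(P, -1))))
Function('G')(p) = Mul(Add(-932, p), Add(p, Pow(Add(1470, p), -1))) (Function('G')(p) = Mul(Add(p, -932), Add(p, Pow(Add(p, Mul(245, 6)), -1))) = Mul(Add(-932, p), Add(p, Pow(Add(p, 1470), -1))) = Mul(Add(-932, p), Add(p, Pow(Add(1470, p), -1))))
Add(Function('J')(-324), Function('G')(Mul(-4, -29))) = Add(Add(-3, Mul(Rational(5, 2), Pow(-324, -1))), Mul(Pow(Add(1470, Mul(-4, -29)), -1), Add(-932, Pow(Mul(-4, -29), 3), Mul(-1370039, Mul(-4, -29)), Mul(538, Pow(Mul(-4, -29), 2))))) = Add(Add(-3, Mul(Rational(5, 2), Rational(-1, 324))), Mul(Pow(Add(1470, 116), -1), Add(-932, Pow(116, 3), Mul(-1370039, 116), Mul(538, Pow(116, 2))))) = Add(Add(-3, Rational(-5, 648)), Mul(Pow(1586, -1), Add(-932, 1560896, -158924524, Mul(538, 13456)))) = Add(Rational(-1949, 648), Mul(Rational(1, 1586), Add(-932, 1560896, -158924524, 7239328))) = Add(Rational(-1949, 648), Mul(Rational(1, 1586), -150125232)) = Add(Rational(-1949, 648), Rational(-75062616, 793)) = Rational(-48642120725, 513864)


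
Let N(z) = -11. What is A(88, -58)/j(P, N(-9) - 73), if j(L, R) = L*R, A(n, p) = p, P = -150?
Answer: -29/6300 ≈ -0.0046032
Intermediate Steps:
A(88, -58)/j(P, N(-9) - 73) = -58*(-1/(150*(-11 - 73))) = -58/((-150*(-84))) = -58/12600 = -58*1/12600 = -29/6300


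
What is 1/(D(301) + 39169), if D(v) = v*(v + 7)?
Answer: 1/131877 ≈ 7.5828e-6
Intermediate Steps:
D(v) = v*(7 + v)
1/(D(301) + 39169) = 1/(301*(7 + 301) + 39169) = 1/(301*308 + 39169) = 1/(92708 + 39169) = 1/131877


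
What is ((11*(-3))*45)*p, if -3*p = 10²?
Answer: 49500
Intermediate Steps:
p = -100/3 (p = -⅓*10² = -⅓*100 = -100/3 ≈ -33.333)
((11*(-3))*45)*p = ((11*(-3))*45)*(-100/3) = -33*45*(-100/3) = -1485*(-100/3) = 49500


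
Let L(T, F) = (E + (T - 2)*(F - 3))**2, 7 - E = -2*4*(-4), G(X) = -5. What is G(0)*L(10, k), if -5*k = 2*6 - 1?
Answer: -110889/5 ≈ -22178.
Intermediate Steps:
E = -25 (E = 7 - (-2*4)*(-4) = 7 - (-8)*(-4) = 7 - 1*32 = 7 - 32 = -25)
k = -11/5 (k = -(2*6 - 1)/5 = -(12 - 1)/5 = -1/5*11 = -11/5 ≈ -2.2000)
L(T, F) = (-25 + (-3 + F)*(-2 + T))**2 (L(T, F) = (-25 + (T - 2)*(F - 3))**2 = (-25 + (-2 + T)*(-3 + F))**2 = (-25 + (-3 + F)*(-2 + T))**2)
G(0)*L(10, k) = -5*(19 + 2*(-11/5) + 3*10 - 1*(-11/5)*10)**2 = -5*(19 - 22/5 + 30 + 22)**2 = -5*(333/5)**2 = -5*110889/25 = -110889/5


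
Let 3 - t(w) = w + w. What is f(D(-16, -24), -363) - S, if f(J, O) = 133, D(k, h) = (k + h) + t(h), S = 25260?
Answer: -25127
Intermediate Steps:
t(w) = 3 - 2*w (t(w) = 3 - (w + w) = 3 - 2*w)
D(k, h) = 3 + k - h (D(k, h) = (k + h) + (3 - 2*h) = (h + k) + (3 - 2*h) = 3 + k - h)
f(D(-16, -24), -363) - S = 133 - 1*25260 = 133 - 25260 = -25127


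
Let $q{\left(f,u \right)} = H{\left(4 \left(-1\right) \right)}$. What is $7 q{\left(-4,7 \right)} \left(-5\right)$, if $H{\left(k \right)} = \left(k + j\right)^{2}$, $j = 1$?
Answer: $-315$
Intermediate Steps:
$H{\left(k \right)} = \left(1 + k\right)^{2}$ ($H{\left(k \right)} = \left(k + 1\right)^{2} = \left(1 + k\right)^{2}$)
$q{\left(f,u \right)} = 9$ ($q{\left(f,u \right)} = \left(1 + 4 \left(-1\right)\right)^{2} = \left(1 - 4\right)^{2} = \left(-3\right)^{2} = 9$)
$7 q{\left(-4,7 \right)} \left(-5\right) = 7 \cdot 9 \left(-5\right) = 63 \left(-5\right) = -315$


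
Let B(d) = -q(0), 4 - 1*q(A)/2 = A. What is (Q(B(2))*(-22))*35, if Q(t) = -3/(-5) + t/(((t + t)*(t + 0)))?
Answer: -3311/8 ≈ -413.88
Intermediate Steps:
q(A) = 8 - 2*A
B(d) = -8 (B(d) = -(8 - 2*0) = -(8 + 0) = -1*8 = -8)
Q(t) = 3/5 + 1/(2*t) (Q(t) = -3*(-1/5) + t/(((2*t)*t)) = 3/5 + t/((2*t**2)) = 3/5 + t*(1/(2*t**2)) = 3/5 + 1/(2*t))
(Q(B(2))*(-22))*35 = (((1/10)*(5 + 6*(-8))/(-8))*(-22))*35 = (((1/10)*(-1/8)*(5 - 48))*(-22))*35 = (((1/10)*(-1/8)*(-43))*(-22))*35 = ((43/80)*(-22))*35 = -473/40*35 = -3311/8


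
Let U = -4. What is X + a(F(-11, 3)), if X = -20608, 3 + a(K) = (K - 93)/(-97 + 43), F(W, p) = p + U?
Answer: -556450/27 ≈ -20609.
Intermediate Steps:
F(W, p) = -4 + p (F(W, p) = p - 4 = -4 + p)
a(K) = -23/18 - K/54 (a(K) = -3 + (K - 93)/(-97 + 43) = -3 + (-93 + K)/(-54) = -3 + (-93 + K)*(-1/54) = -3 + (31/18 - K/54) = -23/18 - K/54)
X + a(F(-11, 3)) = -20608 + (-23/18 - (-4 + 3)/54) = -20608 + (-23/18 - 1/54*(-1)) = -20608 + (-23/18 + 1/54) = -20608 - 34/27 = -556450/27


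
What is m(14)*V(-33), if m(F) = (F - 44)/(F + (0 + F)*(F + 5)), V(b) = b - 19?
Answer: 39/7 ≈ 5.5714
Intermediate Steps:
V(b) = -19 + b
m(F) = (-44 + F)/(F + F*(5 + F))
m(14)*V(-33) = ((-44 + 14)/(14*(6 + 14)))*(-19 - 33) = ((1/14)*(-30)/20)*(-52) = ((1/14)*(1/20)*(-30))*(-52) = -3/28*(-52) = 39/7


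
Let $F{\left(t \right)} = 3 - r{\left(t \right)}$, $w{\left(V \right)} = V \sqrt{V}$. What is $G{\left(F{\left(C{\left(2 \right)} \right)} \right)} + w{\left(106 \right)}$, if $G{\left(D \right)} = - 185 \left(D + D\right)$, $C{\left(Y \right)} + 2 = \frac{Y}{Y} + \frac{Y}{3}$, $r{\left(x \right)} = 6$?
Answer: $1110 + 106 \sqrt{106} \approx 2201.3$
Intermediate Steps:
$C{\left(Y \right)} = -1 + \frac{Y}{3}$ ($C{\left(Y \right)} = -2 + \left(\frac{Y}{Y} + \frac{Y}{3}\right) = -2 + \left(1 + Y \frac{1}{3}\right) = -2 + \left(1 + \frac{Y}{3}\right) = -1 + \frac{Y}{3}$)
$w{\left(V \right)} = V^{\frac{3}{2}}$
$F{\left(t \right)} = -3$ ($F{\left(t \right)} = 3 - 6 = -3$)
$G{\left(D \right)} = - 370 D$ ($G{\left(D \right)} = - 185 \cdot 2 D = - 370 D$)
$G{\left(F{\left(C{\left(2 \right)} \right)} \right)} + w{\left(106 \right)} = \left(-370\right) \left(-3\right) + 106^{\frac{3}{2}} = 1110 + 106 \sqrt{106}$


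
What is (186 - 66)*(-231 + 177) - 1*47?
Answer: -6527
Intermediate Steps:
(186 - 66)*(-231 + 177) - 1*47 = 120*(-54) - 47 = -6480 - 47 = -6527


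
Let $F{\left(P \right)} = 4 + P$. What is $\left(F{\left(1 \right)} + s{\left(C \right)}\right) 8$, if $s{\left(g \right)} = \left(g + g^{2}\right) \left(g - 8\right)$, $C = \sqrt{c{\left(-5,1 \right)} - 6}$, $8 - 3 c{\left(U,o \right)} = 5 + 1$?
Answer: $\frac{1016}{3} - \frac{1280 i \sqrt{3}}{9} \approx 338.67 - 246.34 i$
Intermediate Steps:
$c{\left(U,o \right)} = \frac{2}{3}$ ($c{\left(U,o \right)} = \frac{8}{3} - \frac{5 + 1}{3} = \frac{8}{3} - 2 = \frac{2}{3}$)
$C = \frac{4 i \sqrt{3}}{3}$ ($C = \sqrt{\frac{2}{3} - 6} = \sqrt{- \frac{16}{3}} = \frac{4 i \sqrt{3}}{3} \approx 2.3094 i$)
$s{\left(g \right)} = \left(-8 + g\right) \left(g + g^{2}\right)$ ($s{\left(g \right)} = \left(g + g^{2}\right) \left(-8 + g\right) = \left(-8 + g\right) \left(g + g^{2}\right)$)
$\left(F{\left(1 \right)} + s{\left(C \right)}\right) 8 = \left(\left(4 + 1\right) + \frac{4 i \sqrt{3}}{3} \left(-8 + \left(\frac{4 i \sqrt{3}}{3}\right)^{2} - 7 \frac{4 i \sqrt{3}}{3}\right)\right) 8 = \left(5 + \frac{4 i \sqrt{3}}{3} \left(-8 - \frac{16}{3} - \frac{28 i \sqrt{3}}{3}\right)\right) 8 = \left(5 + \frac{4 i \sqrt{3}}{3} \left(- \frac{40}{3} - \frac{28 i \sqrt{3}}{3}\right)\right) 8 = \left(5 + \frac{4 i \sqrt{3} \left(- \frac{40}{3} - \frac{28 i \sqrt{3}}{3}\right)}{3}\right) 8 = 40 + \frac{32 i \sqrt{3} \left(- \frac{40}{3} - \frac{28 i \sqrt{3}}{3}\right)}{3}$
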